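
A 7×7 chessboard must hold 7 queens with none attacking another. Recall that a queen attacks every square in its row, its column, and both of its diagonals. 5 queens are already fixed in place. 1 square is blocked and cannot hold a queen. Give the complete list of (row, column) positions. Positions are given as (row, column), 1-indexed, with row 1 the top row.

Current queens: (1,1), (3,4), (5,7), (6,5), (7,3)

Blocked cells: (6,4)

(1,1) (2,6) (3,4) (4,2) (5,7) (6,5) (7,3)

Row 2: attacked by (1,1)→{1,2}; (3,4)→{3,4,5}; (5,7)→{4,7}; (6,5)→{1,5}; (7,3)→{3}. Safe: 6. Place at column 6.
Row 4: attacked by (1,1)→{1,4}; (2,6)→{4,6}; (3,4)→{3,4,5}; (5,7)→{6,7}; (6,5)→{3,5,7}; (7,3)→{3,6}. Safe: 2. Place at column 2.
Columns [1, 6, 4, 2, 7, 5, 3], r−c [0, -4, -1, 2, -2, 1, 4], r+c [2, 8, 7, 6, 12, 11, 10] are all distinct, so no two queens attack.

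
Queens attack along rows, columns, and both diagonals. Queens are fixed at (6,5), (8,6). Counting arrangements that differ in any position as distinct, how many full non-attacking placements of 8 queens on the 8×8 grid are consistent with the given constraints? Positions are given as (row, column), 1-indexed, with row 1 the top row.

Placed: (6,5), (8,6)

3

Branch on row 1: col 1 → 0; col 2 → 0; col 3 → 0; col 4 → 1; col 7 → 1; col 8 → 1.
Sum: 0 + 0 + 0 + 1 + 1 + 1 = 3.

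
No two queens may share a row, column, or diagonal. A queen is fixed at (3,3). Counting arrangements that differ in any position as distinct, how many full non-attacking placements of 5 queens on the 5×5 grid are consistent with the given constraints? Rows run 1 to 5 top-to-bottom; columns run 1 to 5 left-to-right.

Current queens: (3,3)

2

Branch on row 1: col 2 → 1; col 4 → 1.
Sum: 1 + 1 = 2.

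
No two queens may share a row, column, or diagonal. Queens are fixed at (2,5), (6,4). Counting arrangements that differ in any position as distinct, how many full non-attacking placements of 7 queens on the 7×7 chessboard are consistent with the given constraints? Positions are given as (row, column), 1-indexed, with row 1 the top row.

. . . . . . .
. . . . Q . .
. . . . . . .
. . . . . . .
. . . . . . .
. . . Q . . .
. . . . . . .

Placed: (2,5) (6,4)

2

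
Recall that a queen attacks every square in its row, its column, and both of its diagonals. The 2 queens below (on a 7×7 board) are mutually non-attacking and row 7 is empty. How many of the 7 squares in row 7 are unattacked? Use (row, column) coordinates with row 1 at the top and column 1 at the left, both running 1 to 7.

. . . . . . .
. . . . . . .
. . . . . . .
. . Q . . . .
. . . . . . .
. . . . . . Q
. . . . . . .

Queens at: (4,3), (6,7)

(4,3) attacks row 7 at column 3 and diagonals 6.
(6,7) attacks row 7 at column 7 and diagonals 6.
Attacked columns: {3, 6, 7}. Safe: {1, 2, 4, 5}.

4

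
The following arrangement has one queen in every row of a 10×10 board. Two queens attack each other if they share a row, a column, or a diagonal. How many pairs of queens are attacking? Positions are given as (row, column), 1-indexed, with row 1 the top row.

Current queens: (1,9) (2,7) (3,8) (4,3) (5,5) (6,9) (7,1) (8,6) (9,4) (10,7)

4

Same column: (1,9)–(6,9) (column 9); (2,7)–(10,7) (column 7).
Same diagonal: (1,9)–(5,5) (|1−5| = |9−5| = 4); (2,7)–(3,8) (|2−3| = |7−8| = 1).
Total attacking pairs: 4.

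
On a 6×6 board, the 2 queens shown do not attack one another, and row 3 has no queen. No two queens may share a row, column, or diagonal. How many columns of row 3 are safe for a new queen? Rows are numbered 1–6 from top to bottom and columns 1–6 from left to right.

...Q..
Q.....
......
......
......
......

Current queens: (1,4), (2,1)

(1,4) attacks row 3 at column 4 and diagonals 2, 6.
(2,1) attacks row 3 at column 1 and diagonals 2.
Attacked columns: {1, 2, 4, 6}. Safe: {3, 5}.

2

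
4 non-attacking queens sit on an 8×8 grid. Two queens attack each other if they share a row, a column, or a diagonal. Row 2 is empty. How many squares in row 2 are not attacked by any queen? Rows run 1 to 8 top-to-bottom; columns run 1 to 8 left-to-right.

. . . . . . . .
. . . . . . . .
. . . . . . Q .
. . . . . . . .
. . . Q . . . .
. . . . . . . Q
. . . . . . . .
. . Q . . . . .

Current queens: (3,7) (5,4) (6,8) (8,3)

2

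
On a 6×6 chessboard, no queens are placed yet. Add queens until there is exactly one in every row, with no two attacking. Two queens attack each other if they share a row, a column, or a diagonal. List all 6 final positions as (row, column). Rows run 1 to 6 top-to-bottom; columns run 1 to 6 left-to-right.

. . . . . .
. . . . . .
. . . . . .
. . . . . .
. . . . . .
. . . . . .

(1,5) (2,3) (3,1) (4,6) (5,4) (6,2)

Row 1: Safe: 1, 2, 3, 4, 5, 6. Place at column 5.
Row 2: attacked by (1,5)→{4,5,6}. Safe: 1, 2, 3. Place at column 3.
Row 3: attacked by (1,5)→{3,5}; (2,3)→{2,3,4}. Safe: 1, 6. Place at column 1.
Row 4: attacked by (1,5)→{2,5}; (2,3)→{1,3,5}; (3,1)→{1,2}. Safe: 4, 6. Place at column 6.
Row 5: attacked by (1,5)→{1,5}; (2,3)→{3,6}; (3,1)→{1,3}; (4,6)→{5,6}. Safe: 2, 4. Place at column 4.
Row 6: attacked by (1,5)→{5}; (2,3)→{3}; (3,1)→{1,4}; (4,6)→{4,6}; (5,4)→{3,4,5}. Safe: 2. Place at column 2.
Columns [5, 3, 1, 6, 4, 2], r−c [-4, -1, 2, -2, 1, 4], r+c [6, 5, 4, 10, 9, 8] are all distinct, so no two queens attack.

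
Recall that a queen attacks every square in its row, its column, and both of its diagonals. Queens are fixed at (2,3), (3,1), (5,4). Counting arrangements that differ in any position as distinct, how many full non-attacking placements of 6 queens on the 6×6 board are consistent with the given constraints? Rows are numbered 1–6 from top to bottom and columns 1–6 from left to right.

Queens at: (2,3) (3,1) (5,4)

1

Branch on row 1: col 5 → 1; col 6 → 0.
Sum: 1 + 0 = 1.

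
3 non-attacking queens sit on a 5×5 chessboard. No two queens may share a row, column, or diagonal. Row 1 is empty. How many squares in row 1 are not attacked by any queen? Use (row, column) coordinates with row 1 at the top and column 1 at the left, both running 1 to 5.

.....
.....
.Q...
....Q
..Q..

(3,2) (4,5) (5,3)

(3,2) attacks row 1 at column 2 and diagonals 4.
(4,5) attacks row 1 at column 5 and diagonals 2.
(5,3) attacks row 1 at column 3.
Attacked columns: {2, 3, 4, 5}. Safe: {1}.

1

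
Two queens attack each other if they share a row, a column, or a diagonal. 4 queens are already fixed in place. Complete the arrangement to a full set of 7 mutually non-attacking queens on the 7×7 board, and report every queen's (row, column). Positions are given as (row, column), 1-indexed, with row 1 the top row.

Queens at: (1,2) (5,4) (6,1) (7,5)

Row 2: attacked by (1,2)→{1,2,3}; (5,4)→{1,4,7}; (6,1)→{1,5}; (7,5)→{5}. Safe: 6. Place at column 6.
Row 3: attacked by (1,2)→{2,4}; (2,6)→{5,6,7}; (5,4)→{2,4,6}; (6,1)→{1,4}; (7,5)→{1,5}. Safe: 3. Place at column 3.
Row 4: attacked by (1,2)→{2,5}; (2,6)→{4,6}; (3,3)→{2,3,4}; (5,4)→{3,4,5}; (6,1)→{1,3}; (7,5)→{2,5}. Safe: 7. Place at column 7.
Columns [2, 6, 3, 7, 4, 1, 5], r−c [-1, -4, 0, -3, 1, 5, 2], r+c [3, 8, 6, 11, 9, 7, 12] are all distinct, so no two queens attack.

(1,2) (2,6) (3,3) (4,7) (5,4) (6,1) (7,5)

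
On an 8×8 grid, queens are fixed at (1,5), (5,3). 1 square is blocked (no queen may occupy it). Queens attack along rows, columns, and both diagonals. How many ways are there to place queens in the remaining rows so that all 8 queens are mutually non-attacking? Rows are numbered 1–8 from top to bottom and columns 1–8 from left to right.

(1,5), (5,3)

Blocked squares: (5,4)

6

Branch on row 2: col 1 → 1; col 2 → 1; col 7 → 3; col 8 → 1.
Sum: 1 + 1 + 3 + 1 = 6.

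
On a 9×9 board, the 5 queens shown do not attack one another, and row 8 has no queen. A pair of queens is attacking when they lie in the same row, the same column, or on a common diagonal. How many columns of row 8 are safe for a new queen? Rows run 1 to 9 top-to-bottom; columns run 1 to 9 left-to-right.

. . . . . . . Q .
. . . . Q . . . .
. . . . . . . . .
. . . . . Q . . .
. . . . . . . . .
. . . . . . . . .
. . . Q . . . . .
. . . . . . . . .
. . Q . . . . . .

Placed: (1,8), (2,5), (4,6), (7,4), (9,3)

(1,8) attacks row 8 at column 8 and diagonals 1.
(2,5) attacks row 8 at column 5.
(4,6) attacks row 8 at column 6 and diagonals 2.
(7,4) attacks row 8 at column 4 and diagonals 3, 5.
(9,3) attacks row 8 at column 3 and diagonals 2, 4.
Attacked columns: {1, 2, 3, 4, 5, 6, 8}. Safe: {7, 9}.

2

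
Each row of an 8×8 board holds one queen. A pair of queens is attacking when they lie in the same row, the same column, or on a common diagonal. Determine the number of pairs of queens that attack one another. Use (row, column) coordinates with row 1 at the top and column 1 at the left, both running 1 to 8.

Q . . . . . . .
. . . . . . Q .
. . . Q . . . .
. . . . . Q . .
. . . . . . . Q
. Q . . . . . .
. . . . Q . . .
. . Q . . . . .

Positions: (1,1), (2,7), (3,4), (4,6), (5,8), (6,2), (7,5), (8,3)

0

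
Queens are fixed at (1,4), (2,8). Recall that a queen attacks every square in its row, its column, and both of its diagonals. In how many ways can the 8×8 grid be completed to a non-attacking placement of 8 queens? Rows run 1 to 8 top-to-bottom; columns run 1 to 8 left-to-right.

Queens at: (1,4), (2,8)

Branch on row 3: col 1 → 2; col 3 → 0; col 5 → 1.
Sum: 2 + 0 + 1 = 3.

3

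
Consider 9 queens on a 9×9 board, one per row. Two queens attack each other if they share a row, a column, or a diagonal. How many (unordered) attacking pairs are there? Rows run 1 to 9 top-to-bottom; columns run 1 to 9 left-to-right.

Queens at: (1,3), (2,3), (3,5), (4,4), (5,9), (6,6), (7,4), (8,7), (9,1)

5

Same column: (1,3)–(2,3) (column 3); (4,4)–(7,4) (column 4).
Same diagonal: (1,3)–(3,5) (|1−3| = |3−5| = 2); (3,5)–(4,4) (|3−4| = |5−4| = 1); (4,4)–(6,6) (|4−6| = |4−6| = 2).
Total attacking pairs: 5.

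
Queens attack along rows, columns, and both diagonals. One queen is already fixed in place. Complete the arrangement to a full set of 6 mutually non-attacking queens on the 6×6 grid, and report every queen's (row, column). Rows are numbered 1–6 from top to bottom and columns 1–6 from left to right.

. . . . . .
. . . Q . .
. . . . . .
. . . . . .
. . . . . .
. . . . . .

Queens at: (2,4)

(1,2) (2,4) (3,6) (4,1) (5,3) (6,5)

Row 1: attacked by (2,4)→{3,4,5}. Safe: 1, 2, 6. Place at column 2.
Row 3: attacked by (1,2)→{2,4}; (2,4)→{3,4,5}. Safe: 1, 6. Place at column 6.
Row 4: attacked by (1,2)→{2,5}; (2,4)→{2,4,6}; (3,6)→{5,6}. Safe: 1, 3. Place at column 1.
Row 5: attacked by (1,2)→{2,6}; (2,4)→{1,4}; (3,6)→{4,6}; (4,1)→{1,2}. Safe: 3, 5. Place at column 3.
Row 6: attacked by (1,2)→{2}; (2,4)→{4}; (3,6)→{3,6}; (4,1)→{1,3}; (5,3)→{2,3,4}. Safe: 5. Place at column 5.
Columns [2, 4, 6, 1, 3, 5], r−c [-1, -2, -3, 3, 2, 1], r+c [3, 6, 9, 5, 8, 11] are all distinct, so no two queens attack.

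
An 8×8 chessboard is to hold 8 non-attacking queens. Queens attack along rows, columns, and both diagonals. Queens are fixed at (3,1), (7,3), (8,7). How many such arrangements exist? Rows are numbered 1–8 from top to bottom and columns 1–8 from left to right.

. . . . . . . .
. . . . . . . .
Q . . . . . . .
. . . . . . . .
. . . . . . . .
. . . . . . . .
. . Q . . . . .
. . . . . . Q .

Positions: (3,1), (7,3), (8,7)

1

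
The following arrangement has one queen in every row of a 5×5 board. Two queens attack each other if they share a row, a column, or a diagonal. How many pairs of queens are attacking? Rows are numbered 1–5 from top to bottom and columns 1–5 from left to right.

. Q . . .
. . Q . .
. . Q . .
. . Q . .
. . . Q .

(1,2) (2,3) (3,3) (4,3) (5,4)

Same column: (2,3)–(3,3) (column 3); (2,3)–(4,3) (column 3); (3,3)–(4,3) (column 3).
Same diagonal: (1,2)–(2,3) (|1−2| = |2−3| = 1); (4,3)–(5,4) (|4−5| = |3−4| = 1).
Total attacking pairs: 5.

5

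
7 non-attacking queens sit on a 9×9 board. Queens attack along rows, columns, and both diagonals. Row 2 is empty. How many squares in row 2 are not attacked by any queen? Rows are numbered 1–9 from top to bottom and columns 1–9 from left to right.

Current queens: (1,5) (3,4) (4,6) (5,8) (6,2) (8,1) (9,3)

1

(1,5) attacks row 2 at column 5 and diagonals 4, 6.
(3,4) attacks row 2 at column 4 and diagonals 3, 5.
(4,6) attacks row 2 at column 6 and diagonals 4, 8.
(5,8) attacks row 2 at column 8 and diagonals 5.
(6,2) attacks row 2 at column 2 and diagonals 6.
(8,1) attacks row 2 at column 1 and diagonals 7.
(9,3) attacks row 2 at column 3.
Attacked columns: {1, 2, 3, 4, 5, 6, 7, 8}. Safe: {9}.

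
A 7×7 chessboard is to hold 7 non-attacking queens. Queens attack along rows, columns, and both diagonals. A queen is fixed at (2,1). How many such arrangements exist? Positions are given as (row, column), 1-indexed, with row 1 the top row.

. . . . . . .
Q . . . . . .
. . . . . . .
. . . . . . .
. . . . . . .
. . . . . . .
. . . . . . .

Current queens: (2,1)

Branch on row 1: col 3 → 2; col 4 → 2; col 5 → 2; col 6 → 1; col 7 → 0.
Sum: 2 + 2 + 2 + 1 + 0 = 7.

7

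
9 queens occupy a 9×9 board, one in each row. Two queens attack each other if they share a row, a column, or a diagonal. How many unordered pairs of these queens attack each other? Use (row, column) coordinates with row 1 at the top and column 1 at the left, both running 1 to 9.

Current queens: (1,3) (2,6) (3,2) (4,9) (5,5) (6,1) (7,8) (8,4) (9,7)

All columns are distinct and no two queens satisfy |Δrow| = |Δcol|, so no pair attacks.

0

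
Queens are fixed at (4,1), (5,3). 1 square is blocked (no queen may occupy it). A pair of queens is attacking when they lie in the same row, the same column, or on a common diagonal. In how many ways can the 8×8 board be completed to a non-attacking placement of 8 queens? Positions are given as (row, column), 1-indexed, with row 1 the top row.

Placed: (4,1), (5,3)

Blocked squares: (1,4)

6

Branch on row 1: col 2 → 2; col 5 → 2; col 6 → 2; col 8 → 0.
Sum: 2 + 2 + 2 + 0 = 6.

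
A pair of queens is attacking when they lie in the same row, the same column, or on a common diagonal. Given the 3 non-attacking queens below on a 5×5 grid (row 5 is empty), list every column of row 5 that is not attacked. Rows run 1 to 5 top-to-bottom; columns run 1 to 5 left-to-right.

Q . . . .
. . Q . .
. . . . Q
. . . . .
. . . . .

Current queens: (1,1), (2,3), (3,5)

columns 2, 4

(1,1) attacks row 5 at column 1 and diagonals 5.
(2,3) attacks row 5 at column 3.
(3,5) attacks row 5 at column 5 and diagonals 3.
Attacked columns: {1, 3, 5}. Safe: {2, 4}.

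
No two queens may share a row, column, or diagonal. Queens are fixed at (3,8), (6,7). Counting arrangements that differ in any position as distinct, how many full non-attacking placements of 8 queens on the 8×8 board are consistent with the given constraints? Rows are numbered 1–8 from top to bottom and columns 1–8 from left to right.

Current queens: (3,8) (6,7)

8

Branch on row 1: col 1 → 1; col 3 → 3; col 4 → 1; col 5 → 3.
Sum: 1 + 3 + 1 + 3 = 8.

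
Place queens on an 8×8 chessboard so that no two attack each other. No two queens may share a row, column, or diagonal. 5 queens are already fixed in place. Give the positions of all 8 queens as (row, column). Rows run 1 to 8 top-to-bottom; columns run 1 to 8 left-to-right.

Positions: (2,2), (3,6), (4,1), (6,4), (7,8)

Row 1: attacked by (2,2)→{1,2,3}; (3,6)→{4,6,8}; (4,1)→{1,4}; (6,4)→{4}; (7,8)→{2,8}. Safe: 5, 7. Place at column 5.
Row 5: attacked by (1,5)→{1,5}; (2,2)→{2,5}; (3,6)→{4,6,8}; (4,1)→{1,2}; (6,4)→{3,4,5}; (7,8)→{6,8}. Safe: 7. Place at column 7.
Row 8: attacked by (1,5)→{5}; (2,2)→{2,8}; (3,6)→{1,6}; (4,1)→{1,5}; (5,7)→{4,7}; (6,4)→{2,4,6}; (7,8)→{7,8}. Safe: 3. Place at column 3.
Columns [5, 2, 6, 1, 7, 4, 8, 3], r−c [-4, 0, -3, 3, -2, 2, -1, 5], r+c [6, 4, 9, 5, 12, 10, 15, 11] are all distinct, so no two queens attack.

(1,5) (2,2) (3,6) (4,1) (5,7) (6,4) (7,8) (8,3)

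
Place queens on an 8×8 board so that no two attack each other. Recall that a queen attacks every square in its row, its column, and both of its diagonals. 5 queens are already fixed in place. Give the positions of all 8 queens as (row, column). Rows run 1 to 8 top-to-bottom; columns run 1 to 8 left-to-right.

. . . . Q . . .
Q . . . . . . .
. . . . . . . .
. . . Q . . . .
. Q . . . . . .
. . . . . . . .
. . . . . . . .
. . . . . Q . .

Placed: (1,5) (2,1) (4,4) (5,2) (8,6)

(1,5) (2,1) (3,8) (4,4) (5,2) (6,7) (7,3) (8,6)

Row 3: attacked by (1,5)→{3,5,7}; (2,1)→{1,2}; (4,4)→{3,4,5}; (5,2)→{2,4}; (8,6)→{1,6}. Safe: 8. Place at column 8.
Row 6: attacked by (1,5)→{5}; (2,1)→{1,5}; (3,8)→{5,8}; (4,4)→{2,4,6}; (5,2)→{1,2,3}; (8,6)→{4,6,8}. Safe: 7. Place at column 7.
Row 7: attacked by (1,5)→{5}; (2,1)→{1,6}; (3,8)→{4,8}; (4,4)→{1,4,7}; (5,2)→{2,4}; (6,7)→{6,7,8}; (8,6)→{5,6,7}. Safe: 3. Place at column 3.
Columns [5, 1, 8, 4, 2, 7, 3, 6], r−c [-4, 1, -5, 0, 3, -1, 4, 2], r+c [6, 3, 11, 8, 7, 13, 10, 14] are all distinct, so no two queens attack.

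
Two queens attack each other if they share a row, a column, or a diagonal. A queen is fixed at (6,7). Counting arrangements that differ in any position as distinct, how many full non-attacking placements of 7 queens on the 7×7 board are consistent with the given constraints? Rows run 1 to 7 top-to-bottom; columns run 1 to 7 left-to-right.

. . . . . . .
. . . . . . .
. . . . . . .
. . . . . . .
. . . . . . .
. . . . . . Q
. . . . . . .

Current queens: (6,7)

7

Branch on row 1: col 1 → 1; col 3 → 2; col 4 → 2; col 5 → 1; col 6 → 1.
Sum: 1 + 2 + 2 + 1 + 1 = 7.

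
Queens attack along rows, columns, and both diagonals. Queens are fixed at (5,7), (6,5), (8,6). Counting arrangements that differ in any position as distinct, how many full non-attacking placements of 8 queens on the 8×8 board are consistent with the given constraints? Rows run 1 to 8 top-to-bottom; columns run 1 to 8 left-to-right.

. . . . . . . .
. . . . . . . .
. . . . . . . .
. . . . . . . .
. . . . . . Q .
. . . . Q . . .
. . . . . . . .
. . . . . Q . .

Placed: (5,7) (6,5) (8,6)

Branch on row 1: col 1 → 0; col 2 → 0; col 4 → 0; col 8 → 1.
Sum: 0 + 0 + 0 + 1 = 1.

1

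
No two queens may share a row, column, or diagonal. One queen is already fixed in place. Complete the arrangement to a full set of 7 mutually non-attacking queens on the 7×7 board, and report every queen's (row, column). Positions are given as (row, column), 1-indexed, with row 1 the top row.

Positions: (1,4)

Row 2: attacked by (1,4)→{3,4,5}. Safe: 1, 2, 6, 7. Place at column 2.
Row 3: attacked by (1,4)→{2,4,6}; (2,2)→{1,2,3}. Safe: 5, 7. Place at column 7.
Row 4: attacked by (1,4)→{1,4,7}; (2,2)→{2,4}; (3,7)→{6,7}. Safe: 3, 5. Place at column 5.
Row 5: attacked by (1,4)→{4}; (2,2)→{2,5}; (3,7)→{5,7}; (4,5)→{4,5,6}. Safe: 1, 3. Place at column 3.
Row 6: attacked by (1,4)→{4}; (2,2)→{2,6}; (3,7)→{4,7}; (4,5)→{3,5,7}; (5,3)→{2,3,4}. Safe: 1. Place at column 1.
Row 7: attacked by (1,4)→{4}; (2,2)→{2,7}; (3,7)→{3,7}; (4,5)→{2,5}; (5,3)→{1,3,5}; (6,1)→{1,2}. Safe: 6. Place at column 6.
Columns [4, 2, 7, 5, 3, 1, 6], r−c [-3, 0, -4, -1, 2, 5, 1], r+c [5, 4, 10, 9, 8, 7, 13] are all distinct, so no two queens attack.

(1,4) (2,2) (3,7) (4,5) (5,3) (6,1) (7,6)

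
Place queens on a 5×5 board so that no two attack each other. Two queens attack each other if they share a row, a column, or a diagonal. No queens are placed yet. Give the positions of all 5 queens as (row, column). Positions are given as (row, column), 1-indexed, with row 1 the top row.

(1,2) (2,5) (3,3) (4,1) (5,4)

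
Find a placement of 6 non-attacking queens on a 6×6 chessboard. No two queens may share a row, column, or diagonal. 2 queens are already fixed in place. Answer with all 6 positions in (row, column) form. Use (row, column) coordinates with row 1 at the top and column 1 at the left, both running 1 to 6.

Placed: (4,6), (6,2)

(1,5) (2,3) (3,1) (4,6) (5,4) (6,2)

Row 1: attacked by (4,6)→{3,6}; (6,2)→{2}. Safe: 1, 4, 5. Place at column 5.
Row 2: attacked by (1,5)→{4,5,6}; (4,6)→{4,6}; (6,2)→{2,6}. Safe: 1, 3. Place at column 3.
Row 3: attacked by (1,5)→{3,5}; (2,3)→{2,3,4}; (4,6)→{5,6}; (6,2)→{2,5}. Safe: 1. Place at column 1.
Row 5: attacked by (1,5)→{1,5}; (2,3)→{3,6}; (3,1)→{1,3}; (4,6)→{5,6}; (6,2)→{1,2,3}. Safe: 4. Place at column 4.
Columns [5, 3, 1, 6, 4, 2], r−c [-4, -1, 2, -2, 1, 4], r+c [6, 5, 4, 10, 9, 8] are all distinct, so no two queens attack.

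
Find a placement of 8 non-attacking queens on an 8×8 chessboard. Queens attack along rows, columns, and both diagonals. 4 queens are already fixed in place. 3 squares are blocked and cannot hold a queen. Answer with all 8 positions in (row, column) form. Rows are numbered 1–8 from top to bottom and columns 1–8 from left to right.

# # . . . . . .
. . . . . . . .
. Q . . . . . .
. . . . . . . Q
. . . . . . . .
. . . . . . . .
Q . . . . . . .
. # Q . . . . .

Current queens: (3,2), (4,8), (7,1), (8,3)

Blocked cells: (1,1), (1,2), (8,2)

(1,6) (2,4) (3,2) (4,8) (5,5) (6,7) (7,1) (8,3)

Row 1: attacked by (3,2)→{2,4}; (4,8)→{5,8}; (7,1)→{1,7}; (8,3)→{3}. Blocked: 1,2. Safe: 6. Place at column 6.
Row 2: attacked by (1,6)→{5,6,7}; (3,2)→{1,2,3}; (4,8)→{6,8}; (7,1)→{1,6}; (8,3)→{3}. Safe: 4. Place at column 4.
Row 5: attacked by (1,6)→{2,6}; (2,4)→{1,4,7}; (3,2)→{2,4}; (4,8)→{7,8}; (7,1)→{1,3}; (8,3)→{3,6}. Safe: 5. Place at column 5.
Row 6: attacked by (1,6)→{1,6}; (2,4)→{4,8}; (3,2)→{2,5}; (4,8)→{6,8}; (5,5)→{4,5,6}; (7,1)→{1,2}; (8,3)→{1,3,5}. Safe: 7. Place at column 7.
Columns [6, 4, 2, 8, 5, 7, 1, 3], r−c [-5, -2, 1, -4, 0, -1, 6, 5], r+c [7, 6, 5, 12, 10, 13, 8, 11] are all distinct, so no two queens attack.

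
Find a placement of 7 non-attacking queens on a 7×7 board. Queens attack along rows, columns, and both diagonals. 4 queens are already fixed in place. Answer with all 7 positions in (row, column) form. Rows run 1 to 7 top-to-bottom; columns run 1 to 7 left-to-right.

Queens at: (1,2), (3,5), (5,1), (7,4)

Row 2: attacked by (1,2)→{1,2,3}; (3,5)→{4,5,6}; (5,1)→{1,4}; (7,4)→{4}. Safe: 7. Place at column 7.
Row 4: attacked by (1,2)→{2,5}; (2,7)→{5,7}; (3,5)→{4,5,6}; (5,1)→{1,2}; (7,4)→{1,4,7}. Safe: 3. Place at column 3.
Row 6: attacked by (1,2)→{2,7}; (2,7)→{3,7}; (3,5)→{2,5}; (4,3)→{1,3,5}; (5,1)→{1,2}; (7,4)→{3,4,5}. Safe: 6. Place at column 6.
Columns [2, 7, 5, 3, 1, 6, 4], r−c [-1, -5, -2, 1, 4, 0, 3], r+c [3, 9, 8, 7, 6, 12, 11] are all distinct, so no two queens attack.

(1,2) (2,7) (3,5) (4,3) (5,1) (6,6) (7,4)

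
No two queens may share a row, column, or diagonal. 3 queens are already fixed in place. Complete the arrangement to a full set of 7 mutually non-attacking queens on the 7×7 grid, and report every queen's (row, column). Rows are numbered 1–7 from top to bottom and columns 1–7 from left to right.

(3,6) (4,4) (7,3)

(1,5) (2,1) (3,6) (4,4) (5,2) (6,7) (7,3)

Row 1: attacked by (3,6)→{4,6}; (4,4)→{1,4,7}; (7,3)→{3}. Safe: 2, 5. Place at column 5.
Row 2: attacked by (1,5)→{4,5,6}; (3,6)→{5,6,7}; (4,4)→{2,4,6}; (7,3)→{3}. Safe: 1. Place at column 1.
Row 5: attacked by (1,5)→{1,5}; (2,1)→{1,4}; (3,6)→{4,6}; (4,4)→{3,4,5}; (7,3)→{1,3,5}. Safe: 2, 7. Place at column 2.
Row 6: attacked by (1,5)→{5}; (2,1)→{1,5}; (3,6)→{3,6}; (4,4)→{2,4,6}; (5,2)→{1,2,3}; (7,3)→{2,3,4}. Safe: 7. Place at column 7.
Columns [5, 1, 6, 4, 2, 7, 3], r−c [-4, 1, -3, 0, 3, -1, 4], r+c [6, 3, 9, 8, 7, 13, 10] are all distinct, so no two queens attack.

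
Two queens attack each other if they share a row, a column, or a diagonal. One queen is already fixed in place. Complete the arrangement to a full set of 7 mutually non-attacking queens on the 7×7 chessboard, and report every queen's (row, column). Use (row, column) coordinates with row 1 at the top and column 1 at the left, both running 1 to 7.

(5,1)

Row 1: attacked by (5,1)→{1,5}. Safe: 2, 3, 4, 6, 7. Place at column 3.
Row 2: attacked by (1,3)→{2,3,4}; (5,1)→{1,4}. Safe: 5, 6, 7. Place at column 6.
Row 3: attacked by (1,3)→{1,3,5}; (2,6)→{5,6,7}; (5,1)→{1,3}. Safe: 2, 4. Place at column 2.
Row 4: attacked by (1,3)→{3,6}; (2,6)→{4,6}; (3,2)→{1,2,3}; (5,1)→{1,2}. Safe: 5, 7. Place at column 5.
Row 6: attacked by (1,3)→{3}; (2,6)→{2,6}; (3,2)→{2,5}; (4,5)→{3,5,7}; (5,1)→{1,2}. Safe: 4. Place at column 4.
Row 7: attacked by (1,3)→{3}; (2,6)→{1,6}; (3,2)→{2,6}; (4,5)→{2,5}; (5,1)→{1,3}; (6,4)→{3,4,5}. Safe: 7. Place at column 7.
Columns [3, 6, 2, 5, 1, 4, 7], r−c [-2, -4, 1, -1, 4, 2, 0], r+c [4, 8, 5, 9, 6, 10, 14] are all distinct, so no two queens attack.

(1,3) (2,6) (3,2) (4,5) (5,1) (6,4) (7,7)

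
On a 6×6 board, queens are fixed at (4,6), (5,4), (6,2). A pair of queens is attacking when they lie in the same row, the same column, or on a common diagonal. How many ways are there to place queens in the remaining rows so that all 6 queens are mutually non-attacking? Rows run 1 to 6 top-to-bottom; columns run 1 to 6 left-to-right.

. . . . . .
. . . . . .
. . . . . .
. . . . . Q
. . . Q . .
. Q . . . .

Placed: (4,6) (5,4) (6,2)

1

Branch on row 1: col 1 → 0; col 5 → 1.
Sum: 0 + 1 = 1.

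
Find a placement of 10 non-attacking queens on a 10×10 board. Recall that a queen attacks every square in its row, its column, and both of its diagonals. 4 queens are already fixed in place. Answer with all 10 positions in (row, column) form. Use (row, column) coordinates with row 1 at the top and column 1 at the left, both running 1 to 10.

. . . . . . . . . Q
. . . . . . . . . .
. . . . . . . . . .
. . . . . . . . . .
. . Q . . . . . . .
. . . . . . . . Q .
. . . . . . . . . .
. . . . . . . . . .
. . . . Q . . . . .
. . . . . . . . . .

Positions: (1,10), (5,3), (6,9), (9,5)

Row 2: attacked by (1,10)→{9,10}; (5,3)→{3,6}; (6,9)→{5,9}; (9,5)→{5}. Safe: 1, 2, 4, 7, 8. Place at column 1.
Row 3: attacked by (1,10)→{8,10}; (2,1)→{1,2}; (5,3)→{1,3,5}; (6,9)→{6,9}; (9,5)→{5}. Safe: 4, 7. Place at column 4.
Row 4: attacked by (1,10)→{7,10}; (2,1)→{1,3}; (3,4)→{3,4,5}; (5,3)→{2,3,4}; (6,9)→{7,9}; (9,5)→{5,10}. Safe: 6, 8. Place at column 6.
Row 7: attacked by (1,10)→{4,10}; (2,1)→{1,6}; (3,4)→{4,8}; (4,6)→{3,6,9}; (5,3)→{1,3,5}; (6,9)→{8,9,10}; (9,5)→{3,5,7}. Safe: 2. Place at column 2.
Row 8: attacked by (1,10)→{3,10}; (2,1)→{1,7}; (3,4)→{4,9}; (4,6)→{2,6,10}; (5,3)→{3,6}; (6,9)→{7,9}; (7,2)→{1,2,3}; (9,5)→{4,5,6}. Safe: 8. Place at column 8.
Row 10: attacked by (1,10)→{1,10}; (2,1)→{1,9}; (3,4)→{4}; (4,6)→{6}; (5,3)→{3,8}; (6,9)→{5,9}; (7,2)→{2,5}; (8,8)→{6,8,10}; (9,5)→{4,5,6}. Safe: 7. Place at column 7.
Columns [10, 1, 4, 6, 3, 9, 2, 8, 5, 7], r−c [-9, 1, -1, -2, 2, -3, 5, 0, 4, 3], r+c [11, 3, 7, 10, 8, 15, 9, 16, 14, 17] are all distinct, so no two queens attack.

(1,10) (2,1) (3,4) (4,6) (5,3) (6,9) (7,2) (8,8) (9,5) (10,7)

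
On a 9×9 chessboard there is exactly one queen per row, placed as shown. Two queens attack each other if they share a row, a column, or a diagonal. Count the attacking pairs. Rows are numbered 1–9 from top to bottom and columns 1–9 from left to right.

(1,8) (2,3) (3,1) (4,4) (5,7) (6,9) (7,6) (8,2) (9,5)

0

All columns are distinct and no two queens satisfy |Δrow| = |Δcol|, so no pair attacks.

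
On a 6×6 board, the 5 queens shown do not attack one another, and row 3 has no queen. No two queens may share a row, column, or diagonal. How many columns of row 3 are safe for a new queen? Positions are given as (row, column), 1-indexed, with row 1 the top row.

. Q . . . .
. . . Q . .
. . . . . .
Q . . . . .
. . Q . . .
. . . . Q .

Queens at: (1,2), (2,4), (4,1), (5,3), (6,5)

(1,2) attacks row 3 at column 2 and diagonals 4.
(2,4) attacks row 3 at column 4 and diagonals 3, 5.
(4,1) attacks row 3 at column 1 and diagonals 2.
(5,3) attacks row 3 at column 3 and diagonals 1, 5.
(6,5) attacks row 3 at column 5 and diagonals 2.
Attacked columns: {1, 2, 3, 4, 5}. Safe: {6}.

1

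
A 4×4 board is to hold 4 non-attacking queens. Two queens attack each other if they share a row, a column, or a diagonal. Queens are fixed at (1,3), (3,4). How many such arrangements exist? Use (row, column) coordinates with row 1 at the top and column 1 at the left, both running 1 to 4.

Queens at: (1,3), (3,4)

1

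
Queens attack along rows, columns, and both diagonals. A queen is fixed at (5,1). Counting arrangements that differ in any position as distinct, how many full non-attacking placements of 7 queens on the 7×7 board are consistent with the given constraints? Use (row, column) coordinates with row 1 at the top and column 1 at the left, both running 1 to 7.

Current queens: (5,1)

6

Branch on row 1: col 2 → 2; col 3 → 1; col 4 → 0; col 6 → 2; col 7 → 1.
Sum: 2 + 1 + 0 + 2 + 1 = 6.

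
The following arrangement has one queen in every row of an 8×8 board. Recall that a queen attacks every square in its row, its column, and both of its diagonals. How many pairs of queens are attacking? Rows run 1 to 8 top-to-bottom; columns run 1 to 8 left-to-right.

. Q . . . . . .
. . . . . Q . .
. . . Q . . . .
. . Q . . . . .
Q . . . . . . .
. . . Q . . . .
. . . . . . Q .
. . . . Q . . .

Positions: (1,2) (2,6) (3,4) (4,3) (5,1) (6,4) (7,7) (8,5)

Same column: (3,4)–(6,4) (column 4).
Same diagonal: (1,2)–(3,4) (|1−3| = |2−4| = 2); (3,4)–(4,3) (|3−4| = |4−3| = 1).
Total attacking pairs: 3.

3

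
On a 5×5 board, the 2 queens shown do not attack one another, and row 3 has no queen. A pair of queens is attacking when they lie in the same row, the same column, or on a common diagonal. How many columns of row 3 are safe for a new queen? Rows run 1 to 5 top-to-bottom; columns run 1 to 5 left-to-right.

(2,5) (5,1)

(2,5) attacks row 3 at column 5 and diagonals 4.
(5,1) attacks row 3 at column 1 and diagonals 3.
Attacked columns: {1, 3, 4, 5}. Safe: {2}.

1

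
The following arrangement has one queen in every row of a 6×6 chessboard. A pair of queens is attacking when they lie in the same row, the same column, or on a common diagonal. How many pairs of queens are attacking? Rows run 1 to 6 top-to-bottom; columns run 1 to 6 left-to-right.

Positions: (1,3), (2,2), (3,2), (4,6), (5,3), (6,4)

Same column: (1,3)–(5,3) (column 3); (2,2)–(3,2) (column 2).
Same diagonal: (1,3)–(2,2) (|1−2| = |3−2| = 1); (1,3)–(4,6) (|1−4| = |3−6| = 3); (4,6)–(6,4) (|4−6| = |6−4| = 2); (5,3)–(6,4) (|5−6| = |3−4| = 1).
Total attacking pairs: 6.

6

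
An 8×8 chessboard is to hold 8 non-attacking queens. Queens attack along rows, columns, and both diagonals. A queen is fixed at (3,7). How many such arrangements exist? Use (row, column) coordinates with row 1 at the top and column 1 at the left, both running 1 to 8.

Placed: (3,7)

14

Branch on row 1: col 1 → 0; col 2 → 2; col 3 → 2; col 4 → 3; col 6 → 7; col 8 → 0.
Sum: 0 + 2 + 2 + 3 + 7 + 0 = 14.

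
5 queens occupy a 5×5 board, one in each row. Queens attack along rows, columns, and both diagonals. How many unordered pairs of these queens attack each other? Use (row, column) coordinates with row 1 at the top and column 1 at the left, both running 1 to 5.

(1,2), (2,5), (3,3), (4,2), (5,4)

Same column: (1,2)–(4,2) (column 2).
Same diagonal: (3,3)–(4,2) (|3−4| = |3−2| = 1).
Total attacking pairs: 2.

2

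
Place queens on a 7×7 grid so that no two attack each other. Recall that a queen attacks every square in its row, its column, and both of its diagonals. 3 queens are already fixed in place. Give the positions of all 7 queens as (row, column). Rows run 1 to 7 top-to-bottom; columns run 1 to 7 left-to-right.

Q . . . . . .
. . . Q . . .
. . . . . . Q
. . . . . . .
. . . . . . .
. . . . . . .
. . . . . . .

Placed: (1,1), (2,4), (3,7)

(1,1) (2,4) (3,7) (4,3) (5,6) (6,2) (7,5)

Row 4: attacked by (1,1)→{1,4}; (2,4)→{2,4,6}; (3,7)→{6,7}. Safe: 3, 5. Place at column 3.
Row 5: attacked by (1,1)→{1,5}; (2,4)→{1,4,7}; (3,7)→{5,7}; (4,3)→{2,3,4}. Safe: 6. Place at column 6.
Row 6: attacked by (1,1)→{1,6}; (2,4)→{4}; (3,7)→{4,7}; (4,3)→{1,3,5}; (5,6)→{5,6,7}. Safe: 2. Place at column 2.
Row 7: attacked by (1,1)→{1,7}; (2,4)→{4}; (3,7)→{3,7}; (4,3)→{3,6}; (5,6)→{4,6}; (6,2)→{1,2,3}. Safe: 5. Place at column 5.
Columns [1, 4, 7, 3, 6, 2, 5], r−c [0, -2, -4, 1, -1, 4, 2], r+c [2, 6, 10, 7, 11, 8, 12] are all distinct, so no two queens attack.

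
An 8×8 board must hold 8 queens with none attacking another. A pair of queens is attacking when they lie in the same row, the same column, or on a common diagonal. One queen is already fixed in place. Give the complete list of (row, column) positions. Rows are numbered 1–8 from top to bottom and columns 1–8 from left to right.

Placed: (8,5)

(1,4) (2,6) (3,8) (4,2) (5,7) (6,1) (7,3) (8,5)

Row 1: attacked by (8,5)→{5}. Safe: 1, 2, 3, 4, 6, 7, 8. Place at column 4.
Row 2: attacked by (1,4)→{3,4,5}; (8,5)→{5}. Safe: 1, 2, 6, 7, 8. Place at column 6.
Row 3: attacked by (1,4)→{2,4,6}; (2,6)→{5,6,7}; (8,5)→{5}. Safe: 1, 3, 8. Place at column 8.
Row 4: attacked by (1,4)→{1,4,7}; (2,6)→{4,6,8}; (3,8)→{7,8}; (8,5)→{1,5}. Safe: 2, 3. Place at column 2.
Row 5: attacked by (1,4)→{4,8}; (2,6)→{3,6}; (3,8)→{6,8}; (4,2)→{1,2,3}; (8,5)→{2,5,8}. Safe: 7. Place at column 7.
Row 6: attacked by (1,4)→{4}; (2,6)→{2,6}; (3,8)→{5,8}; (4,2)→{2,4}; (5,7)→{6,7,8}; (8,5)→{3,5,7}. Safe: 1. Place at column 1.
Row 7: attacked by (1,4)→{4}; (2,6)→{1,6}; (3,8)→{4,8}; (4,2)→{2,5}; (5,7)→{5,7}; (6,1)→{1,2}; (8,5)→{4,5,6}. Safe: 3. Place at column 3.
Columns [4, 6, 8, 2, 7, 1, 3, 5], r−c [-3, -4, -5, 2, -2, 5, 4, 3], r+c [5, 8, 11, 6, 12, 7, 10, 13] are all distinct, so no two queens attack.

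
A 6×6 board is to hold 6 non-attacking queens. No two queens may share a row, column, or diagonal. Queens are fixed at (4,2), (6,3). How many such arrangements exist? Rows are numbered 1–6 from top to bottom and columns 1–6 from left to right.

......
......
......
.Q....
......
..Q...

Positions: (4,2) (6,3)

1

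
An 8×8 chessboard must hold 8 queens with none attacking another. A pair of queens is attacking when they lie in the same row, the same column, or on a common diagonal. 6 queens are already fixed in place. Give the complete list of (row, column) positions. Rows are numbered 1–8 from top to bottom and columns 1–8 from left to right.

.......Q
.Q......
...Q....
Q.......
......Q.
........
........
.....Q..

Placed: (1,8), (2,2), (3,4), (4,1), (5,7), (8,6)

Row 6: attacked by (1,8)→{3,8}; (2,2)→{2,6}; (3,4)→{1,4,7}; (4,1)→{1,3}; (5,7)→{6,7,8}; (8,6)→{4,6,8}. Safe: 5. Place at column 5.
Row 7: attacked by (1,8)→{2,8}; (2,2)→{2,7}; (3,4)→{4,8}; (4,1)→{1,4}; (5,7)→{5,7}; (6,5)→{4,5,6}; (8,6)→{5,6,7}. Safe: 3. Place at column 3.
Columns [8, 2, 4, 1, 7, 5, 3, 6], r−c [-7, 0, -1, 3, -2, 1, 4, 2], r+c [9, 4, 7, 5, 12, 11, 10, 14] are all distinct, so no two queens attack.

(1,8) (2,2) (3,4) (4,1) (5,7) (6,5) (7,3) (8,6)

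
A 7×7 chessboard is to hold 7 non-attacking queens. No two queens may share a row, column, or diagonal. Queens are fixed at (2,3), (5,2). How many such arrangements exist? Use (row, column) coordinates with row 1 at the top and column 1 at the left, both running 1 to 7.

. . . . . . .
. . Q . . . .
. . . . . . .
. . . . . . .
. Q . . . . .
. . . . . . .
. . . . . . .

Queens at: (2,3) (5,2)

Branch on row 1: col 1 → 1; col 5 → 0; col 7 → 0.
Sum: 1 + 0 + 0 = 1.

1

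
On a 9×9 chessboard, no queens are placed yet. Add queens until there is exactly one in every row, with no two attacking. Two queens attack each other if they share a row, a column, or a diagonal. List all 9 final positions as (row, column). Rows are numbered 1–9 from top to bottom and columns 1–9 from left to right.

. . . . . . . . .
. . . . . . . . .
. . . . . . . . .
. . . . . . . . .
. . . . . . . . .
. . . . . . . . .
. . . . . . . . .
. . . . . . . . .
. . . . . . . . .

(1,2) (2,5) (3,9) (4,4) (5,1) (6,8) (7,6) (8,3) (9,7)

Row 1: Safe: 1, 2, 3, 4, 5, 6, 7, 8, 9. Place at column 2.
Row 2: attacked by (1,2)→{1,2,3}. Safe: 4, 5, 6, 7, 8, 9. Place at column 5.
Row 3: attacked by (1,2)→{2,4}; (2,5)→{4,5,6}. Safe: 1, 3, 7, 8, 9. Place at column 9.
Row 4: attacked by (1,2)→{2,5}; (2,5)→{3,5,7}; (3,9)→{8,9}. Safe: 1, 4, 6. Place at column 4.
Row 5: attacked by (1,2)→{2,6}; (2,5)→{2,5,8}; (3,9)→{7,9}; (4,4)→{3,4,5}. Safe: 1. Place at column 1.
Row 6: attacked by (1,2)→{2,7}; (2,5)→{1,5,9}; (3,9)→{6,9}; (4,4)→{2,4,6}; (5,1)→{1,2}. Safe: 3, 8. Place at column 8.
Row 7: attacked by (1,2)→{2,8}; (2,5)→{5}; (3,9)→{5,9}; (4,4)→{1,4,7}; (5,1)→{1,3}; (6,8)→{7,8,9}. Safe: 6. Place at column 6.
Row 8: attacked by (1,2)→{2,9}; (2,5)→{5}; (3,9)→{4,9}; (4,4)→{4,8}; (5,1)→{1,4}; (6,8)→{6,8}; (7,6)→{5,6,7}. Safe: 3. Place at column 3.
Row 9: attacked by (1,2)→{2}; (2,5)→{5}; (3,9)→{3,9}; (4,4)→{4,9}; (5,1)→{1,5}; (6,8)→{5,8}; (7,6)→{4,6,8}; (8,3)→{2,3,4}. Safe: 7. Place at column 7.
Columns [2, 5, 9, 4, 1, 8, 6, 3, 7], r−c [-1, -3, -6, 0, 4, -2, 1, 5, 2], r+c [3, 7, 12, 8, 6, 14, 13, 11, 16] are all distinct, so no two queens attack.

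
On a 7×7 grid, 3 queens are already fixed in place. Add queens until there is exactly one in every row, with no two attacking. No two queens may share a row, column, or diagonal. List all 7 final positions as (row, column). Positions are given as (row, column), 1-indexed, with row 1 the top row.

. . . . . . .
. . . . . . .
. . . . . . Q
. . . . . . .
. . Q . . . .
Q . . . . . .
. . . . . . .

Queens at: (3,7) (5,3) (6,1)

Row 1: attacked by (3,7)→{5,7}; (5,3)→{3,7}; (6,1)→{1,6}. Safe: 2, 4. Place at column 4.
Row 2: attacked by (1,4)→{3,4,5}; (3,7)→{6,7}; (5,3)→{3,6}; (6,1)→{1,5}. Safe: 2. Place at column 2.
Row 4: attacked by (1,4)→{1,4,7}; (2,2)→{2,4}; (3,7)→{6,7}; (5,3)→{2,3,4}; (6,1)→{1,3}. Safe: 5. Place at column 5.
Row 7: attacked by (1,4)→{4}; (2,2)→{2,7}; (3,7)→{3,7}; (4,5)→{2,5}; (5,3)→{1,3,5}; (6,1)→{1,2}. Safe: 6. Place at column 6.
Columns [4, 2, 7, 5, 3, 1, 6], r−c [-3, 0, -4, -1, 2, 5, 1], r+c [5, 4, 10, 9, 8, 7, 13] are all distinct, so no two queens attack.

(1,4) (2,2) (3,7) (4,5) (5,3) (6,1) (7,6)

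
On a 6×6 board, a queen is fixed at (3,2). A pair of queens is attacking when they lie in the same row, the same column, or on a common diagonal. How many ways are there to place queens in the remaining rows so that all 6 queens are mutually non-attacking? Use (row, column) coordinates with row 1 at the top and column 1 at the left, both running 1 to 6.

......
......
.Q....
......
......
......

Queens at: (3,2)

Branch on row 1: col 1 → 0; col 3 → 1; col 5 → 0; col 6 → 0.
Sum: 0 + 1 + 0 + 0 = 1.

1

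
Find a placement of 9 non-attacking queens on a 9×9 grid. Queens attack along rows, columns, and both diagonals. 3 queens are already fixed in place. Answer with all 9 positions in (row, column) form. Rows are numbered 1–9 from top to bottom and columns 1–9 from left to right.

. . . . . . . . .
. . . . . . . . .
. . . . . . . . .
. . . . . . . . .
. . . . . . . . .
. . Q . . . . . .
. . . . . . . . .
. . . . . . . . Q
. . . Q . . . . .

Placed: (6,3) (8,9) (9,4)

Row 1: attacked by (6,3)→{3,8}; (8,9)→{2,9}; (9,4)→{4}. Safe: 1, 5, 6, 7. Place at column 6.
Row 2: attacked by (1,6)→{5,6,7}; (6,3)→{3,7}; (8,9)→{3,9}; (9,4)→{4}. Safe: 1, 2, 8. Place at column 8.
Row 3: attacked by (1,6)→{4,6,8}; (2,8)→{7,8,9}; (6,3)→{3,6}; (8,9)→{4,9}; (9,4)→{4}. Safe: 1, 2, 5. Place at column 2.
Row 4: attacked by (1,6)→{3,6,9}; (2,8)→{6,8}; (3,2)→{1,2,3}; (6,3)→{1,3,5}; (8,9)→{5,9}; (9,4)→{4,9}. Safe: 7. Place at column 7.
Row 5: attacked by (1,6)→{2,6}; (2,8)→{5,8}; (3,2)→{2,4}; (4,7)→{6,7,8}; (6,3)→{2,3,4}; (8,9)→{6,9}; (9,4)→{4,8}. Safe: 1. Place at column 1.
Row 7: attacked by (1,6)→{6}; (2,8)→{3,8}; (3,2)→{2,6}; (4,7)→{4,7}; (5,1)→{1,3}; (6,3)→{2,3,4}; (8,9)→{8,9}; (9,4)→{2,4,6}. Safe: 5. Place at column 5.
Columns [6, 8, 2, 7, 1, 3, 5, 9, 4], r−c [-5, -6, 1, -3, 4, 3, 2, -1, 5], r+c [7, 10, 5, 11, 6, 9, 12, 17, 13] are all distinct, so no two queens attack.

(1,6) (2,8) (3,2) (4,7) (5,1) (6,3) (7,5) (8,9) (9,4)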